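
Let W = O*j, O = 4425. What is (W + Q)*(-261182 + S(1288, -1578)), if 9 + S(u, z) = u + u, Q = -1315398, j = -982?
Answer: 1463954344020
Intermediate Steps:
S(u, z) = -9 + 2*u (S(u, z) = -9 + (u + u) = -9 + 2*u)
W = -4345350 (W = 4425*(-982) = -4345350)
(W + Q)*(-261182 + S(1288, -1578)) = (-4345350 - 1315398)*(-261182 + (-9 + 2*1288)) = -5660748*(-261182 + (-9 + 2576)) = -5660748*(-261182 + 2567) = -5660748*(-258615) = 1463954344020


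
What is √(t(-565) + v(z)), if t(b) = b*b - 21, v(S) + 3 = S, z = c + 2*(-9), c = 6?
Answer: √319189 ≈ 564.97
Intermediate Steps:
z = -12 (z = 6 + 2*(-9) = 6 - 18 = -12)
v(S) = -3 + S
t(b) = -21 + b² (t(b) = b² - 21 = -21 + b²)
√(t(-565) + v(z)) = √((-21 + (-565)²) + (-3 - 12)) = √((-21 + 319225) - 15) = √(319204 - 15) = √319189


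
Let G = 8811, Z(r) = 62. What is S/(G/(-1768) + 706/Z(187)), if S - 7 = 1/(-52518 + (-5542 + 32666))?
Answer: 4871252828/4456177211 ≈ 1.0931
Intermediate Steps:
S = 177757/25394 (S = 7 + 1/(-52518 + (-5542 + 32666)) = 7 + 1/(-52518 + 27124) = 7 + 1/(-25394) = 7 - 1/25394 = 177757/25394 ≈ 7.0000)
S/(G/(-1768) + 706/Z(187)) = 177757/(25394*(8811/(-1768) + 706/62)) = 177757/(25394*(8811*(-1/1768) + 706*(1/62))) = 177757/(25394*(-8811/1768 + 353/31)) = 177757/(25394*(350963/54808)) = (177757/25394)*(54808/350963) = 4871252828/4456177211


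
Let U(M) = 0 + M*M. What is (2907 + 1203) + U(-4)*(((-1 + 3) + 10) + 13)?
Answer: 4510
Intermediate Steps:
U(M) = M**2 (U(M) = 0 + M**2 = M**2)
(2907 + 1203) + U(-4)*(((-1 + 3) + 10) + 13) = (2907 + 1203) + (-4)**2*(((-1 + 3) + 10) + 13) = 4110 + 16*((2 + 10) + 13) = 4110 + 16*(12 + 13) = 4110 + 16*25 = 4110 + 400 = 4510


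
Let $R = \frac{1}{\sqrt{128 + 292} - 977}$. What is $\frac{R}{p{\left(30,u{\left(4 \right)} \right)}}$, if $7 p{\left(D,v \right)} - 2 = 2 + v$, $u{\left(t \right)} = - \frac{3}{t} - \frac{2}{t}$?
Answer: $- \frac{27356}{10495199} - \frac{56 \sqrt{105}}{10495199} \approx -0.0026612$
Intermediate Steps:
$u{\left(t \right)} = - \frac{5}{t}$
$p{\left(D,v \right)} = \frac{4}{7} + \frac{v}{7}$ ($p{\left(D,v \right)} = \frac{2}{7} + \frac{2 + v}{7} = \frac{2}{7} + \left(\frac{2}{7} + \frac{v}{7}\right) = \frac{4}{7} + \frac{v}{7}$)
$R = \frac{1}{-977 + 2 \sqrt{105}}$ ($R = \frac{1}{\sqrt{420} - 977} = \frac{1}{2 \sqrt{105} - 977} = \frac{1}{-977 + 2 \sqrt{105}} \approx -0.0010455$)
$\frac{R}{p{\left(30,u{\left(4 \right)} \right)}} = \frac{- \frac{977}{954109} - \frac{2 \sqrt{105}}{954109}}{\frac{4}{7} + \frac{\left(-5\right) \frac{1}{4}}{7}} = \frac{- \frac{977}{954109} - \frac{2 \sqrt{105}}{954109}}{\frac{4}{7} + \frac{1}{7} \left(- \frac{5}{4}\right)} = \frac{- \frac{977}{954109} - \frac{2 \sqrt{105}}{954109}}{\frac{4}{7} - \frac{5}{28}} = \frac{- \frac{977}{954109} - \frac{2 \sqrt{105}}{954109}}{\frac{11}{28}} = \left(- \frac{977}{954109} - \frac{2 \sqrt{105}}{954109}\right) \frac{28}{11} = - \frac{27356}{10495199} - \frac{56 \sqrt{105}}{10495199}$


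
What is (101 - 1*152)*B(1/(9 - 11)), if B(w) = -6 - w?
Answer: 561/2 ≈ 280.50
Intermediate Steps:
(101 - 1*152)*B(1/(9 - 11)) = (101 - 1*152)*(-6 - 1/(9 - 11)) = (101 - 152)*(-6 - 1/(-2)) = -51*(-6 - 1*(-1/2)) = -51*(-6 + 1/2) = -51*(-11/2) = 561/2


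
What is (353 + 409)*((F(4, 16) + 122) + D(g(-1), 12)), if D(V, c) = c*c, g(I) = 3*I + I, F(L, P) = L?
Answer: 205740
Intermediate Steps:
g(I) = 4*I
D(V, c) = c²
(353 + 409)*((F(4, 16) + 122) + D(g(-1), 12)) = (353 + 409)*((4 + 122) + 12²) = 762*(126 + 144) = 762*270 = 205740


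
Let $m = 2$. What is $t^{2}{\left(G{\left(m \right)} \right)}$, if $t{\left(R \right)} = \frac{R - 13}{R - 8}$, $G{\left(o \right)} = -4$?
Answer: $\frac{289}{144} \approx 2.0069$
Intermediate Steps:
$t{\left(R \right)} = \frac{-13 + R}{-8 + R}$
$t^{2}{\left(G{\left(m \right)} \right)} = \left(\frac{-13 - 4}{-8 - 4}\right)^{2} = \left(\frac{1}{-12} \left(-17\right)\right)^{2} = \left(\left(- \frac{1}{12}\right) \left(-17\right)\right)^{2} = \left(\frac{17}{12}\right)^{2} = \frac{289}{144}$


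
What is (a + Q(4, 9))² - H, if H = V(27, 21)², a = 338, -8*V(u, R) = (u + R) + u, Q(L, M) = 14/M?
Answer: 597249079/5184 ≈ 1.1521e+5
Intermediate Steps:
V(u, R) = -u/4 - R/8 (V(u, R) = -((u + R) + u)/8 = -((R + u) + u)/8 = -(R + 2*u)/8 = -u/4 - R/8)
H = 5625/64 (H = (-¼*27 - ⅛*21)² = (-27/4 - 21/8)² = (-75/8)² = 5625/64 ≈ 87.891)
(a + Q(4, 9))² - H = (338 + 14/9)² - 1*5625/64 = (338 + 14*(⅑))² - 5625/64 = (338 + 14/9)² - 5625/64 = (3056/9)² - 5625/64 = 9339136/81 - 5625/64 = 597249079/5184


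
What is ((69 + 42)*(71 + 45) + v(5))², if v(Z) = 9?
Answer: 166023225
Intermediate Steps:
((69 + 42)*(71 + 45) + v(5))² = ((69 + 42)*(71 + 45) + 9)² = (111*116 + 9)² = (12876 + 9)² = 12885² = 166023225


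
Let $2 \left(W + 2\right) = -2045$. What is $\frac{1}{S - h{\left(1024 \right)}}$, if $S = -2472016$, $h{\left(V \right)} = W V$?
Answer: $- \frac{1}{1422928} \approx -7.0278 \cdot 10^{-7}$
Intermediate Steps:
$W = - \frac{2049}{2}$ ($W = -2 + \frac{1}{2} \left(-2045\right) = -2 - \frac{2045}{2} = - \frac{2049}{2} \approx -1024.5$)
$h{\left(V \right)} = - \frac{2049 V}{2}$
$\frac{1}{S - h{\left(1024 \right)}} = \frac{1}{-2472016 - \left(- \frac{2049}{2}\right) 1024} = \frac{1}{-2472016 - -1049088} = \frac{1}{-2472016 + 1049088} = \frac{1}{-1422928} = - \frac{1}{1422928}$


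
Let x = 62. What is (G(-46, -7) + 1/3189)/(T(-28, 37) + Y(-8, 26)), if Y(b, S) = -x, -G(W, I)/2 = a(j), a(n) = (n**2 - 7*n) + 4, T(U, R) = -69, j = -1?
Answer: 76535/417759 ≈ 0.18320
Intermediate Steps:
a(n) = 4 + n**2 - 7*n
G(W, I) = -24 (G(W, I) = -2*(4 + (-1)**2 - 7*(-1)) = -2*(4 + 1 + 7) = -2*12 = -24)
Y(b, S) = -62 (Y(b, S) = -1*62 = -62)
(G(-46, -7) + 1/3189)/(T(-28, 37) + Y(-8, 26)) = (-24 + 1/3189)/(-69 - 62) = (-24 + 1/3189)/(-131) = -76535/3189*(-1/131) = 76535/417759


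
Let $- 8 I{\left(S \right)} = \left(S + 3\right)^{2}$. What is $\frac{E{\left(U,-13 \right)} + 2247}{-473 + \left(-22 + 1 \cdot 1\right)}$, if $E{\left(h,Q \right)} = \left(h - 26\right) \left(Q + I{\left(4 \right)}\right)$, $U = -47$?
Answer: $- \frac{29145}{3952} \approx -7.3747$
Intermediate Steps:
$I{\left(S \right)} = - \frac{\left(3 + S\right)^{2}}{8}$ ($I{\left(S \right)} = - \frac{\left(S + 3\right)^{2}}{8} = - \frac{\left(3 + S\right)^{2}}{8}$)
$E{\left(h,Q \right)} = \left(-26 + h\right) \left(- \frac{49}{8} + Q\right)$ ($E{\left(h,Q \right)} = \left(h - 26\right) \left(Q - \frac{\left(3 + 4\right)^{2}}{8}\right) = \left(-26 + h\right) \left(Q - \frac{7^{2}}{8}\right) = \left(-26 + h\right) \left(Q - \frac{49}{8}\right) = \left(-26 + h\right) \left(- \frac{49}{8} + Q\right)$)
$\frac{E{\left(U,-13 \right)} + 2247}{-473 + \left(-22 + 1 \cdot 1\right)} = \frac{\left(\frac{637}{4} - -338 - - \frac{2303}{8} - -611\right) + 2247}{-473 + \left(-22 + 1 \cdot 1\right)} = \frac{\left(\frac{637}{4} + 338 + \frac{2303}{8} + 611\right) + 2247}{-473 + \left(-22 + 1\right)} = \frac{\frac{11169}{8} + 2247}{-473 - 21} = \frac{29145}{8 \left(-494\right)} = \frac{29145}{8} \left(- \frac{1}{494}\right) = - \frac{29145}{3952}$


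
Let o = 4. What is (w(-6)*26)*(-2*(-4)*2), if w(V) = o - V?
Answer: 4160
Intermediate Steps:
w(V) = 4 - V
(w(-6)*26)*(-2*(-4)*2) = ((4 - 1*(-6))*26)*(-2*(-4)*2) = ((4 + 6)*26)*(8*2) = (10*26)*16 = 260*16 = 4160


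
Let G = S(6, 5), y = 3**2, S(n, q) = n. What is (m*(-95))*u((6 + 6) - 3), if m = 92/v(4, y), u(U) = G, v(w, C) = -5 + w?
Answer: 52440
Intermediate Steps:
y = 9
G = 6
u(U) = 6
m = -92 (m = 92/(-5 + 4) = 92/(-1) = 92*(-1) = -92)
(m*(-95))*u((6 + 6) - 3) = -92*(-95)*6 = 8740*6 = 52440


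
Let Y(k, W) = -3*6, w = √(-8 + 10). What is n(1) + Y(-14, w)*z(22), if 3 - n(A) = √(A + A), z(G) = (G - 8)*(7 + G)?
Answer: -7305 - √2 ≈ -7306.4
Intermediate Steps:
z(G) = (-8 + G)*(7 + G)
n(A) = 3 - √2*√A (n(A) = 3 - √(A + A) = 3 - √(2*A) = 3 - √2*√A)
w = √2 ≈ 1.4142
Y(k, W) = -18
n(1) + Y(-14, w)*z(22) = (3 - √2*√1) - 18*(-56 + 22² - 1*22) = (3 - 1*√2*1) - 18*(-56 + 484 - 22) = (3 - √2) - 18*406 = (3 - √2) - 7308 = -7305 - √2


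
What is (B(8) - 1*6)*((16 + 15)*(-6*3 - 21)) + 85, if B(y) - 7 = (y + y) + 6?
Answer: -27722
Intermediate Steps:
B(y) = 13 + 2*y (B(y) = 7 + ((y + y) + 6) = 7 + (2*y + 6) = 7 + (6 + 2*y) = 13 + 2*y)
(B(8) - 1*6)*((16 + 15)*(-6*3 - 21)) + 85 = ((13 + 2*8) - 1*6)*((16 + 15)*(-6*3 - 21)) + 85 = ((13 + 16) - 6)*(31*(-18 - 21)) + 85 = (29 - 6)*(31*(-39)) + 85 = 23*(-1209) + 85 = -27807 + 85 = -27722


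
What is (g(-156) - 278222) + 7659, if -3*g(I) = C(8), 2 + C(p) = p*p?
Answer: -811751/3 ≈ -2.7058e+5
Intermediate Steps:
C(p) = -2 + p² (C(p) = -2 + p*p = -2 + p²)
g(I) = -62/3 (g(I) = -(-2 + 8²)/3 = -(-2 + 64)/3 = -⅓*62 = -62/3)
(g(-156) - 278222) + 7659 = (-62/3 - 278222) + 7659 = -834728/3 + 7659 = -811751/3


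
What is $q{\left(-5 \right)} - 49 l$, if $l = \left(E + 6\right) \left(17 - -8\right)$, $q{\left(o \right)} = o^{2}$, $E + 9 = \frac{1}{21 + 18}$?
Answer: $\frac{143075}{39} \approx 3668.6$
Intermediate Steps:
$E = - \frac{350}{39}$ ($E = -9 + \frac{1}{21 + 18} = -9 + \frac{1}{39} = - \frac{350}{39} \approx -8.9744$)
$l = - \frac{2900}{39}$ ($l = \left(- \frac{350}{39} + 6\right) \left(17 - -8\right) = - \frac{116 \left(17 + 8\right)}{39} = \left(- \frac{116}{39}\right) 25 = - \frac{2900}{39} \approx -74.359$)
$q{\left(-5 \right)} - 49 l = \left(-5\right)^{2} - - \frac{142100}{39} = 25 + \frac{142100}{39} = \frac{143075}{39}$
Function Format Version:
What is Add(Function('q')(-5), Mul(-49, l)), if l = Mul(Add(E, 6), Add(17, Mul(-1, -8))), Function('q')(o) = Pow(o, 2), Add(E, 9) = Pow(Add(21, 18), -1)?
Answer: Rational(143075, 39) ≈ 3668.6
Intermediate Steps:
E = Rational(-350, 39) (E = Add(-9, Pow(Add(21, 18), -1)) = Add(-9, Pow(39, -1)) = Add(-9, Rational(1, 39)) = Rational(-350, 39) ≈ -8.9744)
l = Rational(-2900, 39) (l = Mul(Add(Rational(-350, 39), 6), Add(17, Mul(-1, -8))) = Mul(Rational(-116, 39), Add(17, 8)) = Mul(Rational(-116, 39), 25) = Rational(-2900, 39) ≈ -74.359)
Add(Function('q')(-5), Mul(-49, l)) = Add(Pow(-5, 2), Mul(-49, Rational(-2900, 39))) = Add(25, Rational(142100, 39)) = Rational(143075, 39)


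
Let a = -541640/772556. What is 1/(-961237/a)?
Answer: 135410/185652352943 ≈ 7.2937e-7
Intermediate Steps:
a = -135410/193139 (a = -541640*1/772556 = -135410/193139 ≈ -0.70110)
1/(-961237/a) = 1/(-961237/(-135410/193139)) = 1/(-961237*(-193139/135410)) = 1/(185652352943/135410) = 135410/185652352943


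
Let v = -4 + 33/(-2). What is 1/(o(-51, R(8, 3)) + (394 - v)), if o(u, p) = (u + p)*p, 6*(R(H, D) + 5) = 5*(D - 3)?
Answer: 2/1389 ≈ 0.0014399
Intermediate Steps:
R(H, D) = -15/2 + 5*D/6 (R(H, D) = -5 + (5*(D - 3))/6 = -5 + (5*(-3 + D))/6 = -5 + (-15 + 5*D)/6 = -5 + (-5/2 + 5*D/6) = -15/2 + 5*D/6)
v = -41/2 (v = -4 + 33*(-½) = -4 - 33/2 = -41/2 ≈ -20.500)
o(u, p) = p*(p + u) (o(u, p) = (p + u)*p = p*(p + u))
1/(o(-51, R(8, 3)) + (394 - v)) = 1/((-15/2 + (⅚)*3)*((-15/2 + (⅚)*3) - 51) + (394 - 1*(-41/2))) = 1/((-15/2 + 5/2)*((-15/2 + 5/2) - 51) + (394 + 41/2)) = 1/(-5*(-5 - 51) + 829/2) = 1/(-5*(-56) + 829/2) = 1/(280 + 829/2) = 1/(1389/2) = 2/1389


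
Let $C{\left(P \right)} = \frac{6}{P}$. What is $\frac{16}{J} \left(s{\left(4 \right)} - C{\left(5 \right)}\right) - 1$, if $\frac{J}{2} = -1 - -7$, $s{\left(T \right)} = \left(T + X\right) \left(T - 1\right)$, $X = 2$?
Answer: $\frac{107}{5} \approx 21.4$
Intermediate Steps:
$s{\left(T \right)} = \left(-1 + T\right) \left(2 + T\right)$ ($s{\left(T \right)} = \left(T + 2\right) \left(T - 1\right) = \left(2 + T\right) \left(-1 + T\right) = \left(-1 + T\right) \left(2 + T\right)$)
$J = 12$ ($J = 2 \left(-1 - -7\right) = 2 \left(-1 + 7\right) = 2 \cdot 6 = 12$)
$\frac{16}{J} \left(s{\left(4 \right)} - C{\left(5 \right)}\right) - 1 = \frac{16}{12} \left(\left(-2 + 4 + 4^{2}\right) - \frac{6}{5}\right) - 1 = 16 \cdot \frac{1}{12} \left(\left(-2 + 4 + 16\right) - 6 \cdot \frac{1}{5}\right) - 1 = \frac{4 \left(18 - \frac{6}{5}\right)}{3} - 1 = \frac{4}{3} \cdot \frac{84}{5} - 1 = \frac{112}{5} - 1 = \frac{107}{5}$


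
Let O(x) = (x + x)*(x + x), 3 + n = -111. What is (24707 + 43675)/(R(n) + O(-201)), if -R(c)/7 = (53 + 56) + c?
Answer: 68382/161639 ≈ 0.42305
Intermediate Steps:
n = -114 (n = -3 - 111 = -114)
R(c) = -763 - 7*c (R(c) = -7*((53 + 56) + c) = -7*(109 + c) = -763 - 7*c)
O(x) = 4*x² (O(x) = (2*x)*(2*x) = 4*x²)
(24707 + 43675)/(R(n) + O(-201)) = (24707 + 43675)/((-763 - 7*(-114)) + 4*(-201)²) = 68382/((-763 + 798) + 4*40401) = 68382/(35 + 161604) = 68382/161639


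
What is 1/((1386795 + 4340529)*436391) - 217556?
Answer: -543749164619540303/2499352647684 ≈ -2.1756e+5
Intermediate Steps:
1/((1386795 + 4340529)*436391) - 217556 = (1/436391)/5727324 - 217556 = (1/5727324)*(1/436391) - 217556 = 1/2499352647684 - 217556 = -543749164619540303/2499352647684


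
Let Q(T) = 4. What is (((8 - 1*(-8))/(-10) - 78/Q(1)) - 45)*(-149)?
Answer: 98489/10 ≈ 9848.9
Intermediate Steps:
(((8 - 1*(-8))/(-10) - 78/Q(1)) - 45)*(-149) = (((8 - 1*(-8))/(-10) - 78/4) - 45)*(-149) = (((8 + 8)*(-⅒) - 78*¼) - 45)*(-149) = ((16*(-⅒) - 39/2) - 45)*(-149) = ((-8/5 - 39/2) - 45)*(-149) = (-211/10 - 45)*(-149) = -661/10*(-149) = 98489/10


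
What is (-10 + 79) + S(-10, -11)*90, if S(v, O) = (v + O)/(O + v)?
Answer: 159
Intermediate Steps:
S(v, O) = 1 (S(v, O) = (O + v)/(O + v) = 1)
(-10 + 79) + S(-10, -11)*90 = (-10 + 79) + 1*90 = 69 + 90 = 159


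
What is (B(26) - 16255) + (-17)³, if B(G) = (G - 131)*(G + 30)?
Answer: -27048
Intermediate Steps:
B(G) = (-131 + G)*(30 + G)
(B(26) - 16255) + (-17)³ = ((-3930 + 26² - 101*26) - 16255) + (-17)³ = ((-3930 + 676 - 2626) - 16255) - 4913 = (-5880 - 16255) - 4913 = -22135 - 4913 = -27048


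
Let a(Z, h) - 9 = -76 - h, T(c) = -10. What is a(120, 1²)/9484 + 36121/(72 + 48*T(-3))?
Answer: -85649827/967368 ≈ -88.539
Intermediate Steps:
a(Z, h) = -67 - h (a(Z, h) = 9 + (-76 - h) = -67 - h)
a(120, 1²)/9484 + 36121/(72 + 48*T(-3)) = (-67 - 1*1²)/9484 + 36121/(72 + 48*(-10)) = (-67 - 1*1)*(1/9484) + 36121/(72 - 480) = (-67 - 1)*(1/9484) + 36121/(-408) = -68*1/9484 + 36121*(-1/408) = -17/2371 - 36121/408 = -85649827/967368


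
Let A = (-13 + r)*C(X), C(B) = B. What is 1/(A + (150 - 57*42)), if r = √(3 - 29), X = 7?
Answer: -2335/5453499 - 7*I*√26/5453499 ≈ -0.00042817 - 6.545e-6*I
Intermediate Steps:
r = I*√26 (r = √(-26) = I*√26 ≈ 5.099*I)
A = -91 + 7*I*√26 (A = (-13 + I*√26)*7 = -91 + 7*I*√26 ≈ -91.0 + 35.693*I)
1/(A + (150 - 57*42)) = 1/((-91 + 7*I*√26) + (150 - 57*42)) = 1/((-91 + 7*I*√26) + (150 - 2394)) = 1/((-91 + 7*I*√26) - 2244) = 1/(-2335 + 7*I*√26)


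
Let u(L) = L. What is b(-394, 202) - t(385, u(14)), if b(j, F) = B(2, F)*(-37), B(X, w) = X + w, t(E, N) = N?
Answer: -7562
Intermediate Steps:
b(j, F) = -74 - 37*F (b(j, F) = (2 + F)*(-37) = -74 - 37*F)
b(-394, 202) - t(385, u(14)) = (-74 - 37*202) - 1*14 = (-74 - 7474) - 14 = -7548 - 14 = -7562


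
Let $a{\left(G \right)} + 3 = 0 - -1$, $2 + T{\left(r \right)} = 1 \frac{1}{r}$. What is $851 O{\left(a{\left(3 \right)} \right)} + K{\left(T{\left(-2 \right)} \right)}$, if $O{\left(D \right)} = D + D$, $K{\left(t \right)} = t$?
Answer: $- \frac{6813}{2} \approx -3406.5$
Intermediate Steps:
$T{\left(r \right)} = -2 + \frac{1}{r}$ ($T{\left(r \right)} = -2 + 1 \frac{1}{r} = -2 + \frac{1}{r}$)
$a{\left(G \right)} = -2$ ($a{\left(G \right)} = -3 + \left(0 - -1\right) = -3 + \left(0 + 1\right) = -3 + 1 = -2$)
$O{\left(D \right)} = 2 D$
$851 O{\left(a{\left(3 \right)} \right)} + K{\left(T{\left(-2 \right)} \right)} = 851 \cdot 2 \left(-2\right) - \left(2 - \frac{1}{-2}\right) = 851 \left(-4\right) - \frac{5}{2} = -3404 - \frac{5}{2} = - \frac{6813}{2}$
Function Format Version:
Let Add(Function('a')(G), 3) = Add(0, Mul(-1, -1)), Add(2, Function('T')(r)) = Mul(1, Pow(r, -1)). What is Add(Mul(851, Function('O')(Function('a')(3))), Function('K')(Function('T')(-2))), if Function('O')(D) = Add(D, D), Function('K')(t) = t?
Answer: Rational(-6813, 2) ≈ -3406.5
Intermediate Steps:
Function('T')(r) = Add(-2, Pow(r, -1)) (Function('T')(r) = Add(-2, Mul(1, Pow(r, -1))) = Add(-2, Pow(r, -1)))
Function('a')(G) = -2 (Function('a')(G) = Add(-3, Add(0, Mul(-1, -1))) = Add(-3, Add(0, 1)) = Add(-3, 1) = -2)
Function('O')(D) = Mul(2, D)
Add(Mul(851, Function('O')(Function('a')(3))), Function('K')(Function('T')(-2))) = Add(Mul(851, Mul(2, -2)), Add(-2, Pow(-2, -1))) = Add(Mul(851, -4), Add(-2, Rational(-1, 2))) = Add(-3404, Rational(-5, 2)) = Rational(-6813, 2)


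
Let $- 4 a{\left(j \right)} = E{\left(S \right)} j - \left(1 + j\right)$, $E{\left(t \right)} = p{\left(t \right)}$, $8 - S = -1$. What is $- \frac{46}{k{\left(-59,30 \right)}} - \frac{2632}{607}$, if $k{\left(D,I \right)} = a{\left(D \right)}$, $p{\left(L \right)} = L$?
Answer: $- \frac{1356624}{287111} \approx -4.7251$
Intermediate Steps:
$S = 9$ ($S = 8 - -1 = 8 + 1 = 9$)
$E{\left(t \right)} = t$
$a{\left(j \right)} = \frac{1}{4} - 2 j$ ($a{\left(j \right)} = - \frac{9 j - \left(1 + j\right)}{4} = - \frac{-1 + 8 j}{4} = \frac{1}{4} - 2 j$)
$k{\left(D,I \right)} = \frac{1}{4} - 2 D$
$- \frac{46}{k{\left(-59,30 \right)}} - \frac{2632}{607} = - \frac{46}{\frac{1}{4} - -118} - \frac{2632}{607} = - \frac{46}{\frac{1}{4} + 118} - \frac{2632}{607} = - \frac{46}{\frac{473}{4}} - \frac{2632}{607} = \left(-46\right) \frac{4}{473} - \frac{2632}{607} = - \frac{184}{473} - \frac{2632}{607} = - \frac{1356624}{287111}$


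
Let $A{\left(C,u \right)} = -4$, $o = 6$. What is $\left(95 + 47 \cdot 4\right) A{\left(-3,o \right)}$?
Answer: $-1132$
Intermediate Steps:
$\left(95 + 47 \cdot 4\right) A{\left(-3,o \right)} = \left(95 + 47 \cdot 4\right) \left(-4\right) = \left(95 + 188\right) \left(-4\right) = 283 \left(-4\right) = -1132$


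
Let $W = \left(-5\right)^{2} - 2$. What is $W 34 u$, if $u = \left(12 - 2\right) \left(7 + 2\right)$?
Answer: $70380$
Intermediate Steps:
$u = 90$ ($u = 10 \cdot 9 = 90$)
$W = 23$ ($W = 25 - 2 = 23$)
$W 34 u = 23 \cdot 34 \cdot 90 = 782 \cdot 90 = 70380$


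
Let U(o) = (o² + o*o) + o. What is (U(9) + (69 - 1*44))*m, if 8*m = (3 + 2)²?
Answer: 1225/2 ≈ 612.50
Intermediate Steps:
U(o) = o + 2*o² (U(o) = (o² + o²) + o = 2*o² + o = o + 2*o²)
m = 25/8 (m = (3 + 2)²/8 = (⅛)*5² = (⅛)*25 = 25/8 ≈ 3.1250)
(U(9) + (69 - 1*44))*m = (9*(1 + 2*9) + (69 - 1*44))*(25/8) = (9*(1 + 18) + (69 - 44))*(25/8) = (9*19 + 25)*(25/8) = (171 + 25)*(25/8) = 196*(25/8) = 1225/2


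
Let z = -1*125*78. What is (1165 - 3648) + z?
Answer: -12233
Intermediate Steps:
z = -9750 (z = -125*78 = -9750)
(1165 - 3648) + z = (1165 - 3648) - 9750 = -2483 - 9750 = -12233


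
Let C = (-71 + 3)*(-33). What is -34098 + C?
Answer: -31854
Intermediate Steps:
C = 2244 (C = -68*(-33) = 2244)
-34098 + C = -34098 + 2244 = -31854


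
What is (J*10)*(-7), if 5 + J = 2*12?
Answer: -1330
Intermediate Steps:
J = 19 (J = -5 + 2*12 = -5 + 24 = 19)
(J*10)*(-7) = (19*10)*(-7) = 190*(-7) = -1330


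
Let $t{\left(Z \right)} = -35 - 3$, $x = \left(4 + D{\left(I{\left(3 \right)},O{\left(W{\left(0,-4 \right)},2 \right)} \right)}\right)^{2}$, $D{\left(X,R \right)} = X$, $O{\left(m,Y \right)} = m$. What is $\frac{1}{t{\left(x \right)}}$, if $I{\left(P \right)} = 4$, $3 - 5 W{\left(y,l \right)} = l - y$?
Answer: $- \frac{1}{38} \approx -0.026316$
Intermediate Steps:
$W{\left(y,l \right)} = \frac{3}{5} - \frac{l}{5} + \frac{y}{5}$ ($W{\left(y,l \right)} = \frac{3}{5} - \frac{l - y}{5} = \frac{3}{5} - \left(- \frac{y}{5} + \frac{l}{5}\right) = \frac{3}{5} - \frac{l}{5} + \frac{y}{5}$)
$x = 64$ ($x = \left(4 + 4\right)^{2} = 8^{2} = 64$)
$t{\left(Z \right)} = -38$
$\frac{1}{t{\left(x \right)}} = \frac{1}{-38} = - \frac{1}{38}$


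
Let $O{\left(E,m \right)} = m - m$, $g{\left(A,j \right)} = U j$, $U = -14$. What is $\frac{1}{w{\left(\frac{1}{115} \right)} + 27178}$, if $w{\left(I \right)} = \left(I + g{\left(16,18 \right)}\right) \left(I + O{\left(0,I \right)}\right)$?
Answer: $\frac{13225}{359400071} \approx 3.6797 \cdot 10^{-5}$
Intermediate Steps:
$g{\left(A,j \right)} = - 14 j$
$O{\left(E,m \right)} = 0$
$w{\left(I \right)} = I \left(-252 + I\right)$ ($w{\left(I \right)} = \left(I - 252\right) \left(I + 0\right) = \left(I - 252\right) I = \left(-252 + I\right) I = I \left(-252 + I\right)$)
$\frac{1}{w{\left(\frac{1}{115} \right)} + 27178} = \frac{1}{\frac{-252 + \frac{1}{115}}{115} + 27178} = \frac{1}{\frac{1}{115} \left(- \frac{28979}{115}\right) + 27178} = \frac{1}{- \frac{28979}{13225} + 27178} = \frac{1}{\frac{359400071}{13225}} = \frac{13225}{359400071}$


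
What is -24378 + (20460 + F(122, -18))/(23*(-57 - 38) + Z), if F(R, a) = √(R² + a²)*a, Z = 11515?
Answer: -7580876/311 - 6*√3802/1555 ≈ -24376.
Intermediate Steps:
F(R, a) = a*√(R² + a²)
-24378 + (20460 + F(122, -18))/(23*(-57 - 38) + Z) = -24378 + (20460 - 18*√(122² + (-18)²))/(23*(-57 - 38) + 11515) = -24378 + (20460 - 18*√(14884 + 324))/(23*(-95) + 11515) = -24378 + (20460 - 36*√3802)/(-2185 + 11515) = -24378 + (20460 - 36*√3802)/9330 = -24378 + (20460 - 36*√3802)*(1/9330) = -24378 + (682/311 - 6*√3802/1555) = -7580876/311 - 6*√3802/1555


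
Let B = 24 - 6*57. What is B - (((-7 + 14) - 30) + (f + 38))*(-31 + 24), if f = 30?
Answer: -3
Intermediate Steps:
B = -318 (B = 24 - 342 = -318)
B - (((-7 + 14) - 30) + (f + 38))*(-31 + 24) = -318 - (((-7 + 14) - 30) + (30 + 38))*(-31 + 24) = -318 - ((7 - 30) + 68)*(-7) = -318 - (-23 + 68)*(-7) = -318 - 45*(-7) = -318 - 1*(-315) = -318 + 315 = -3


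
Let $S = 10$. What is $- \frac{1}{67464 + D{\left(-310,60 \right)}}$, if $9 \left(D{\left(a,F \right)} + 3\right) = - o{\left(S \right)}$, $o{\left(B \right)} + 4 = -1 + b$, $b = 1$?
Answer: $- \frac{9}{607153} \approx -1.4823 \cdot 10^{-5}$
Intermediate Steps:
$o{\left(B \right)} = -4$ ($o{\left(B \right)} = -4 + \left(-1 + 1\right) = -4 + 0 = -4$)
$D{\left(a,F \right)} = - \frac{23}{9}$ ($D{\left(a,F \right)} = -3 + \frac{\left(-1\right) \left(-4\right)}{9} = -3 + \frac{1}{9} \cdot 4 = -3 + \frac{4}{9} = - \frac{23}{9}$)
$- \frac{1}{67464 + D{\left(-310,60 \right)}} = - \frac{1}{67464 - \frac{23}{9}} = - \frac{1}{\frac{607153}{9}} = \left(-1\right) \frac{9}{607153} = - \frac{9}{607153}$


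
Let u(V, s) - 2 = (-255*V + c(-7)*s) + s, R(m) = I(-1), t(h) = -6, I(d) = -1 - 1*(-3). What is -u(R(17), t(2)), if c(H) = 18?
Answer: 622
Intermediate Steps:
I(d) = 2 (I(d) = -1 + 3 = 2)
R(m) = 2
u(V, s) = 2 - 255*V + 19*s (u(V, s) = 2 + ((-255*V + 18*s) + s) = 2 + (-255*V + 19*s) = 2 - 255*V + 19*s)
-u(R(17), t(2)) = -(2 - 255*2 + 19*(-6)) = -(2 - 510 - 114) = -1*(-622) = 622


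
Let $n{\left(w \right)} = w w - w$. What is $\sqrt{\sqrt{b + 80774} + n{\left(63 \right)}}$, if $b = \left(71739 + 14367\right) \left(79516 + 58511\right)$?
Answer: $\sqrt{3906 + 2 \sqrt{2971258409}} \approx 336.04$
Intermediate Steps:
$n{\left(w \right)} = w^{2} - w$
$b = 11884952862$ ($b = 86106 \cdot 138027 = 11884952862$)
$\sqrt{\sqrt{b + 80774} + n{\left(63 \right)}} = \sqrt{\sqrt{11884952862 + 80774} + 63 \left(-1 + 63\right)} = \sqrt{\sqrt{11885033636} + 63 \cdot 62} = \sqrt{2 \sqrt{2971258409} + 3906} = \sqrt{3906 + 2 \sqrt{2971258409}}$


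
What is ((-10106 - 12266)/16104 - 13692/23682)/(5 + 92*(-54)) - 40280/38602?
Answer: -226820122343891/217453770712398 ≈ -1.0431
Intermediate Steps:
((-10106 - 12266)/16104 - 13692/23682)/(5 + 92*(-54)) - 40280/38602 = (-22372*1/16104 - 13692*1/23682)/(5 - 4968) - 40280*1/38602 = (-5593/4026 - 2282/3947)/(-4963) - 20140/19301 = -31262903/15890622*(-1/4963) - 20140/19301 = 4466129/11266450998 - 20140/19301 = -226820122343891/217453770712398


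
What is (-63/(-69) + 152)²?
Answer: 12369289/529 ≈ 23382.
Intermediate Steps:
(-63/(-69) + 152)² = (-63*(-1/69) + 152)² = (21/23 + 152)² = (3517/23)² = 12369289/529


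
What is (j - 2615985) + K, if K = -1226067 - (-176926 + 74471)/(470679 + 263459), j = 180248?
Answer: -2688269362497/734138 ≈ -3.6618e+6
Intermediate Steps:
K = -900102272791/734138 (K = -1226067 - (-102455)/734138 = -1226067 - 1*(-102455/734138) = -1226067 + 102455/734138 = -900102272791/734138 ≈ -1.2261e+6)
(j - 2615985) + K = (180248 - 2615985) - 900102272791/734138 = -2435737 - 900102272791/734138 = -2688269362497/734138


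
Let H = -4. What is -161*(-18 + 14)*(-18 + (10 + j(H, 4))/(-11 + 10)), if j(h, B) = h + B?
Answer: -18032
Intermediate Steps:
j(h, B) = B + h
-161*(-18 + 14)*(-18 + (10 + j(H, 4))/(-11 + 10)) = -161*(-18 + 14)*(-18 + (10 + (4 - 4))/(-11 + 10)) = -(-644)*(-18 + (10 + 0)/(-1)) = -(-644)*(-18 + 10*(-1)) = -(-644)*(-18 - 10) = -(-644)*(-28) = -161*112 = -18032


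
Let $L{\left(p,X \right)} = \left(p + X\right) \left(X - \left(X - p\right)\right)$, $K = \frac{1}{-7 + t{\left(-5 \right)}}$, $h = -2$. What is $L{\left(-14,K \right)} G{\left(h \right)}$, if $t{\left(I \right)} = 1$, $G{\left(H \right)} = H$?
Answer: $- \frac{1190}{3} \approx -396.67$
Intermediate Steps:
$K = - \frac{1}{6}$ ($K = \frac{1}{-7 + 1} = \frac{1}{-6} = - \frac{1}{6} \approx -0.16667$)
$L{\left(p,X \right)} = p \left(X + p\right)$ ($L{\left(p,X \right)} = \left(X + p\right) p = p \left(X + p\right)$)
$L{\left(-14,K \right)} G{\left(h \right)} = - 14 \left(- \frac{1}{6} - 14\right) \left(-2\right) = \left(-14\right) \left(- \frac{85}{6}\right) \left(-2\right) = \frac{595}{3} \left(-2\right) = - \frac{1190}{3}$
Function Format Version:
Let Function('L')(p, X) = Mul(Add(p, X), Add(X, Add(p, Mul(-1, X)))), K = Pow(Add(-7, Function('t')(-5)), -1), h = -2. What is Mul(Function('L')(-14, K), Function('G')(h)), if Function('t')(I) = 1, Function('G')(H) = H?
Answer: Rational(-1190, 3) ≈ -396.67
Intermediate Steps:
K = Rational(-1, 6) (K = Pow(Add(-7, 1), -1) = Pow(-6, -1) = Rational(-1, 6) ≈ -0.16667)
Function('L')(p, X) = Mul(p, Add(X, p)) (Function('L')(p, X) = Mul(Add(X, p), p) = Mul(p, Add(X, p)))
Mul(Function('L')(-14, K), Function('G')(h)) = Mul(Mul(-14, Add(Rational(-1, 6), -14)), -2) = Mul(Mul(-14, Rational(-85, 6)), -2) = Mul(Rational(595, 3), -2) = Rational(-1190, 3)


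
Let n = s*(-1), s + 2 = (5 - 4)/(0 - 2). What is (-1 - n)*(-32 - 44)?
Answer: 266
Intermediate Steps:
s = -5/2 (s = -2 + (5 - 4)/(0 - 2) = -2 + 1/(-2) = -2 + 1*(-½) = -2 - ½ = -5/2 ≈ -2.5000)
n = 5/2 (n = -5/2*(-1) = 5/2 ≈ 2.5000)
(-1 - n)*(-32 - 44) = (-1 - 1*5/2)*(-32 - 44) = (-1 - 5/2)*(-76) = -7/2*(-76) = 266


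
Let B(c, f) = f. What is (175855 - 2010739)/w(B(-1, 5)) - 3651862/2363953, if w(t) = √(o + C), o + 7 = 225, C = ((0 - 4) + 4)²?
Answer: -3651862/2363953 - 917442*√218/109 ≈ -1.2428e+5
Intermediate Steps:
C = 0 (C = (-4 + 4)² = 0² = 0)
o = 218 (o = -7 + 225 = 218)
w(t) = √218 (w(t) = √(218 + 0) = √218)
(175855 - 2010739)/w(B(-1, 5)) - 3651862/2363953 = (175855 - 2010739)/(√218) - 3651862/2363953 = -917442*√218/109 - 3651862*1/2363953 = -917442*√218/109 - 3651862/2363953 = -3651862/2363953 - 917442*√218/109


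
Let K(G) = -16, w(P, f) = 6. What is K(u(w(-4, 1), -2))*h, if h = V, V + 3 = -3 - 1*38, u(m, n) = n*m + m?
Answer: 704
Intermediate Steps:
u(m, n) = m + m*n (u(m, n) = m*n + m = m + m*n)
V = -44 (V = -3 + (-3 - 1*38) = -3 + (-3 - 38) = -3 - 41 = -44)
h = -44
K(u(w(-4, 1), -2))*h = -16*(-44) = 704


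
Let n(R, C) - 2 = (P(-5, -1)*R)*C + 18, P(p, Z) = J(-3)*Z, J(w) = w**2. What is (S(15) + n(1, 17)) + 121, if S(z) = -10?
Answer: -22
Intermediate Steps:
P(p, Z) = 9*Z (P(p, Z) = (-3)**2*Z = 9*Z)
n(R, C) = 20 - 9*C*R (n(R, C) = 2 + (((9*(-1))*R)*C + 18) = 2 + ((-9*R)*C + 18) = 2 + (-9*C*R + 18) = 2 + (18 - 9*C*R) = 20 - 9*C*R)
(S(15) + n(1, 17)) + 121 = (-10 + (20 - 9*17*1)) + 121 = (-10 + (20 - 153)) + 121 = (-10 - 133) + 121 = -143 + 121 = -22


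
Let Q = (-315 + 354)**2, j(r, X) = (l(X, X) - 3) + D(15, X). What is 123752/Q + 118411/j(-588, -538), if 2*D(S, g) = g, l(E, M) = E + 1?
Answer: -79987763/1230489 ≈ -65.005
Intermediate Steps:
l(E, M) = 1 + E
D(S, g) = g/2
j(r, X) = -2 + 3*X/2 (j(r, X) = ((1 + X) - 3) + X/2 = (-2 + X) + X/2 = -2 + 3*X/2)
Q = 1521 (Q = 39**2 = 1521)
123752/Q + 118411/j(-588, -538) = 123752/1521 + 118411/(-2 + (3/2)*(-538)) = 123752*(1/1521) + 118411/(-2 - 807) = 123752/1521 + 118411/(-809) = 123752/1521 + 118411*(-1/809) = 123752/1521 - 118411/809 = -79987763/1230489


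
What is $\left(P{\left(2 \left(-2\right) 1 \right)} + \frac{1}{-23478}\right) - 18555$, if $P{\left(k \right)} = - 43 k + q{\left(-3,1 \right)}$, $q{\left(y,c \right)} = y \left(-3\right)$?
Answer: $- \frac{431384773}{23478} \approx -18374.0$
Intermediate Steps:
$q{\left(y,c \right)} = - 3 y$
$P{\left(k \right)} = 9 - 43 k$ ($P{\left(k \right)} = - 43 k - -9 = - 43 k + 9 = 9 - 43 k$)
$\left(P{\left(2 \left(-2\right) 1 \right)} + \frac{1}{-23478}\right) - 18555 = \left(\left(9 - 43 \cdot 2 \left(-2\right) 1\right) + \frac{1}{-23478}\right) - 18555 = \left(\left(9 - 43 \left(\left(-4\right) 1\right)\right) - \frac{1}{23478}\right) - 18555 = \left(\left(9 - -172\right) - \frac{1}{23478}\right) - 18555 = \left(\left(9 + 172\right) - \frac{1}{23478}\right) - 18555 = \left(181 - \frac{1}{23478}\right) - 18555 = \frac{4249517}{23478} - 18555 = - \frac{431384773}{23478}$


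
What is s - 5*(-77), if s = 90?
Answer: 475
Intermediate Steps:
s - 5*(-77) = 90 - 5*(-77) = 90 + 385 = 475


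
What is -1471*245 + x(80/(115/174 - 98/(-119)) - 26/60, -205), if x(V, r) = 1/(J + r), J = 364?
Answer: -57302804/159 ≈ -3.6040e+5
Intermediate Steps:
x(V, r) = 1/(364 + r)
-1471*245 + x(80/(115/174 - 98/(-119)) - 26/60, -205) = -1471*245 + 1/(364 - 205) = -360395 + 1/159 = -57302804/159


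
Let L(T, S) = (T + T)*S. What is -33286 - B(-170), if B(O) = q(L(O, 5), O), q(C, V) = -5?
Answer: -33281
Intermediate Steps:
L(T, S) = 2*S*T (L(T, S) = (2*T)*S = 2*S*T)
B(O) = -5
-33286 - B(-170) = -33286 - 1*(-5) = -33286 + 5 = -33281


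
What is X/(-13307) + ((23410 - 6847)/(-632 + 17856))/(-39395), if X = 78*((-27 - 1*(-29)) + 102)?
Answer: -5504532665601/9029324860360 ≈ -0.60963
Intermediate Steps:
X = 8112 (X = 78*((-27 + 29) + 102) = 78*(2 + 102) = 78*104 = 8112)
X/(-13307) + ((23410 - 6847)/(-632 + 17856))/(-39395) = 8112/(-13307) + ((23410 - 6847)/(-632 + 17856))/(-39395) = 8112*(-1/13307) + (16563/17224)*(-1/39395) = -8112/13307 + (16563*(1/17224))*(-1/39395) = -8112/13307 + (16563/17224)*(-1/39395) = -8112/13307 - 16563/678539480 = -5504532665601/9029324860360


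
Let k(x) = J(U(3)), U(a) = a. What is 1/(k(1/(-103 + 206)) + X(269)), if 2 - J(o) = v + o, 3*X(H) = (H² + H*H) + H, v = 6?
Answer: 3/144970 ≈ 2.0694e-5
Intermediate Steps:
X(H) = H/3 + 2*H²/3 (X(H) = ((H² + H*H) + H)/3 = ((H² + H²) + H)/3 = (2*H² + H)/3 = (H + 2*H²)/3 = H/3 + 2*H²/3)
J(o) = -4 - o (J(o) = 2 - (6 + o) = 2 + (-6 - o) = -4 - o)
k(x) = -7 (k(x) = -4 - 1*3 = -4 - 3 = -7)
1/(k(1/(-103 + 206)) + X(269)) = 1/(-7 + (⅓)*269*(1 + 2*269)) = 1/(-7 + (⅓)*269*(1 + 538)) = 1/(-7 + (⅓)*269*539) = 1/(-7 + 144991/3) = 1/(144970/3) = 3/144970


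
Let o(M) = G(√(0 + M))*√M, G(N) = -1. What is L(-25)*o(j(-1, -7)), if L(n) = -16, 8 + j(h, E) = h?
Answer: 48*I ≈ 48.0*I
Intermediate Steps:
j(h, E) = -8 + h
o(M) = -√M
L(-25)*o(j(-1, -7)) = -(-16)*√(-8 - 1) = -(-16)*√(-9) = -(-16)*3*I = -(-48)*I = 48*I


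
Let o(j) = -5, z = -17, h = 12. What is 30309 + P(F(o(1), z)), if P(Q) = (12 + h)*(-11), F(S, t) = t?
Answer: 30045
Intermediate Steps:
P(Q) = -264 (P(Q) = (12 + 12)*(-11) = 24*(-11) = -264)
30309 + P(F(o(1), z)) = 30309 - 264 = 30045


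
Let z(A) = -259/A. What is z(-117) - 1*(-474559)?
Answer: 55523662/117 ≈ 4.7456e+5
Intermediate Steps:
z(-117) - 1*(-474559) = -259/(-117) - 1*(-474559) = -259*(-1/117) + 474559 = 259/117 + 474559 = 55523662/117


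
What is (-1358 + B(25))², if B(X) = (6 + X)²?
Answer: 157609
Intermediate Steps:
(-1358 + B(25))² = (-1358 + (6 + 25)²)² = (-1358 + 31²)² = (-1358 + 961)² = (-397)² = 157609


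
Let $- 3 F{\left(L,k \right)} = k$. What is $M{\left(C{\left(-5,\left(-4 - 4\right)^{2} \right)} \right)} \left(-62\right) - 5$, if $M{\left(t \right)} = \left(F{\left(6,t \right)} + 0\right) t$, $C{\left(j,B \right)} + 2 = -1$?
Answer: $181$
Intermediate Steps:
$F{\left(L,k \right)} = - \frac{k}{3}$
$C{\left(j,B \right)} = -3$ ($C{\left(j,B \right)} = -2 - 1 = -3$)
$M{\left(t \right)} = - \frac{t^{2}}{3}$ ($M{\left(t \right)} = \left(- \frac{t}{3} + 0\right) t = - \frac{t}{3} t = - \frac{t^{2}}{3}$)
$M{\left(C{\left(-5,\left(-4 - 4\right)^{2} \right)} \right)} \left(-62\right) - 5 = - \frac{\left(-3\right)^{2}}{3} \left(-62\right) - 5 = \left(- \frac{1}{3}\right) 9 \left(-62\right) - 5 = \left(-3\right) \left(-62\right) - 5 = 186 - 5 = 181$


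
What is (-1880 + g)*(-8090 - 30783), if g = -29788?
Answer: 1231030164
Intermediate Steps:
(-1880 + g)*(-8090 - 30783) = (-1880 - 29788)*(-8090 - 30783) = -31668*(-38873) = 1231030164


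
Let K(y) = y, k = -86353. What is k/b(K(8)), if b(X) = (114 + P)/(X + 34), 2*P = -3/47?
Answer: -113640548/3571 ≈ -31823.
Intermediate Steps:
P = -3/94 (P = (-3/47)/2 = (-3*1/47)/2 = (½)*(-3/47) = -3/94 ≈ -0.031915)
b(X) = 10713/(94*(34 + X)) (b(X) = (114 - 3/94)/(X + 34) = 10713/(94*(34 + X)))
k/b(K(8)) = -86353/(10713/(94*(34 + 8))) = -86353/((10713/94)/42) = -86353/((10713/94)*(1/42)) = -86353/3571/1316 = -86353*1316/3571 = -113640548/3571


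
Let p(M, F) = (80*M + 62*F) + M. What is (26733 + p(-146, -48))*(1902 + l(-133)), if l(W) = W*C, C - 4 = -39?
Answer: 78231567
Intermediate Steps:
C = -35 (C = 4 - 39 = -35)
p(M, F) = 62*F + 81*M (p(M, F) = (62*F + 80*M) + M = 62*F + 81*M)
l(W) = -35*W (l(W) = W*(-35) = -35*W)
(26733 + p(-146, -48))*(1902 + l(-133)) = (26733 + (62*(-48) + 81*(-146)))*(1902 - 35*(-133)) = (26733 + (-2976 - 11826))*(1902 + 4655) = (26733 - 14802)*6557 = 11931*6557 = 78231567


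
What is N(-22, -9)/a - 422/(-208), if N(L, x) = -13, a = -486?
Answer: 51949/25272 ≈ 2.0556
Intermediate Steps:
N(-22, -9)/a - 422/(-208) = -13/(-486) - 422/(-208) = -13*(-1/486) - 422*(-1/208) = 13/486 + 211/104 = 51949/25272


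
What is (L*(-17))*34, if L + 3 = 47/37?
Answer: 36992/37 ≈ 999.78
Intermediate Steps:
L = -64/37 (L = -3 + 47/37 = -64/37 ≈ -1.7297)
(L*(-17))*34 = -64/37*(-17)*34 = (1088/37)*34 = 36992/37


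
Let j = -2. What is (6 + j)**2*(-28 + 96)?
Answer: 1088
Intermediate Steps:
(6 + j)**2*(-28 + 96) = (6 - 2)**2*(-28 + 96) = 4**2*68 = 16*68 = 1088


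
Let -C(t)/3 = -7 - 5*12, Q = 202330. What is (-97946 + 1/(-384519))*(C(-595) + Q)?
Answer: -7627742364974725/384519 ≈ -1.9837e+10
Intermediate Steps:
C(t) = 201 (C(t) = -3*(-7 - 5*12) = -3*(-7 - 60) = -3*(-67) = 201)
(-97946 + 1/(-384519))*(C(-595) + Q) = (-97946 + 1/(-384519))*(201 + 202330) = (-97946 - 1/384519)*202531 = -37662097975/384519*202531 = -7627742364974725/384519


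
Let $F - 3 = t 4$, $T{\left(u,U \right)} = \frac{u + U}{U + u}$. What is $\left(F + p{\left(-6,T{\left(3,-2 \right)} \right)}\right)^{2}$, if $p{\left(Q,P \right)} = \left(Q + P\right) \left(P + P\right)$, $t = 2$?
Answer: $1$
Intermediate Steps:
$T{\left(u,U \right)} = 1$ ($T{\left(u,U \right)} = \frac{U + u}{U + u} = 1$)
$F = 11$ ($F = 3 + 2 \cdot 4 = 3 + 8 = 11$)
$p{\left(Q,P \right)} = 2 P \left(P + Q\right)$ ($p{\left(Q,P \right)} = \left(P + Q\right) 2 P = 2 P \left(P + Q\right)$)
$\left(F + p{\left(-6,T{\left(3,-2 \right)} \right)}\right)^{2} = \left(11 + 2 \cdot 1 \left(1 - 6\right)\right)^{2} = \left(11 + 2 \cdot 1 \left(-5\right)\right)^{2} = \left(11 - 10\right)^{2} = 1^{2} = 1$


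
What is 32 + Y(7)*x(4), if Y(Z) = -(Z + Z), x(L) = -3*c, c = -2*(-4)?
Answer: 368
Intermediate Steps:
c = 8
x(L) = -24 (x(L) = -3*8 = -24)
Y(Z) = -2*Z
32 + Y(7)*x(4) = 32 - 2*7*(-24) = 32 - 14*(-24) = 32 + 336 = 368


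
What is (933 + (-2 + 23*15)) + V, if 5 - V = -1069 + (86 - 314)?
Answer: 2578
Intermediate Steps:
V = 1302 (V = 5 - (-1069 + (86 - 314)) = 5 - (-1069 - 228) = 5 - 1*(-1297) = 5 + 1297 = 1302)
(933 + (-2 + 23*15)) + V = (933 + (-2 + 23*15)) + 1302 = (933 + (-2 + 345)) + 1302 = (933 + 343) + 1302 = 1276 + 1302 = 2578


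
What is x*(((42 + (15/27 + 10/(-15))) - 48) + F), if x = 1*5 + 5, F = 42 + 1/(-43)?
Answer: 138800/387 ≈ 358.66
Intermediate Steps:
F = 1805/43 (F = 42 - 1/43 = 1805/43 ≈ 41.977)
x = 10 (x = 5 + 5 = 10)
x*(((42 + (15/27 + 10/(-15))) - 48) + F) = 10*(((42 + (15/27 + 10/(-15))) - 48) + 1805/43) = 10*(((42 + (15*(1/27) + 10*(-1/15))) - 48) + 1805/43) = 10*(((42 + (5/9 - 2/3)) - 48) + 1805/43) = 10*(((42 - 1/9) - 48) + 1805/43) = 10*((377/9 - 48) + 1805/43) = 10*(-55/9 + 1805/43) = 10*(13880/387) = 138800/387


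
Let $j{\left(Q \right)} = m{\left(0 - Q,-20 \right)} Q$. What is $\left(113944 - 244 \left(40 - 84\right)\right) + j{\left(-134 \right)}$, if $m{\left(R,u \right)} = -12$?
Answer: $126288$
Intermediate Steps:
$j{\left(Q \right)} = - 12 Q$
$\left(113944 - 244 \left(40 - 84\right)\right) + j{\left(-134 \right)} = \left(113944 - 244 \left(40 - 84\right)\right) - -1608 = \left(113944 - -10736\right) + 1608 = \left(113944 + 10736\right) + 1608 = 124680 + 1608 = 126288$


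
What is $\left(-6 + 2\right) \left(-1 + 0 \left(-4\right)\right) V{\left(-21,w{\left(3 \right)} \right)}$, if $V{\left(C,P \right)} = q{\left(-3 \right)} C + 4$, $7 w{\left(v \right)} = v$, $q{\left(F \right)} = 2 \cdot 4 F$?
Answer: $2032$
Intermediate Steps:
$q{\left(F \right)} = 8 F$
$w{\left(v \right)} = \frac{v}{7}$
$V{\left(C,P \right)} = 4 - 24 C$ ($V{\left(C,P \right)} = 8 \left(-3\right) C + 4 = - 24 C + 4 = 4 - 24 C$)
$\left(-6 + 2\right) \left(-1 + 0 \left(-4\right)\right) V{\left(-21,w{\left(3 \right)} \right)} = \left(-6 + 2\right) \left(-1 + 0 \left(-4\right)\right) \left(4 - -504\right) = - 4 \left(-1 + 0\right) \left(4 + 504\right) = \left(-4\right) \left(-1\right) 508 = 4 \cdot 508 = 2032$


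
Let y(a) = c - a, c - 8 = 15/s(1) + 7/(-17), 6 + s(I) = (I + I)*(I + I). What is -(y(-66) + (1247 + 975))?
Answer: -77795/34 ≈ -2288.1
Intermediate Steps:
s(I) = -6 + 4*I² (s(I) = -6 + (I + I)*(I + I) = -6 + (2*I)*(2*I) = -6 + 4*I²)
c = 3/34 (c = 8 + (15/(-6 + 4*1²) + 7/(-17)) = 8 + (15/(-6 + 4*1) + 7*(-1/17)) = 8 + (15/(-6 + 4) - 7/17) = 8 + (15/(-2) - 7/17) = 8 + (15*(-½) - 7/17) = 8 + (-15/2 - 7/17) = 8 - 269/34 = 3/34 ≈ 0.088235)
y(a) = 3/34 - a
-(y(-66) + (1247 + 975)) = -((3/34 - 1*(-66)) + (1247 + 975)) = -((3/34 + 66) + 2222) = -(2247/34 + 2222) = -1*77795/34 = -77795/34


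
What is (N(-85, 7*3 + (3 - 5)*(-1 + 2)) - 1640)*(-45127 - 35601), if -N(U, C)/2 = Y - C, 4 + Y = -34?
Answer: 123190928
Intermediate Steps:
Y = -38 (Y = -4 - 34 = -38)
N(U, C) = 76 + 2*C (N(U, C) = -2*(-38 - C) = 76 + 2*C)
(N(-85, 7*3 + (3 - 5)*(-1 + 2)) - 1640)*(-45127 - 35601) = ((76 + 2*(7*3 + (3 - 5)*(-1 + 2))) - 1640)*(-45127 - 35601) = ((76 + 2*(21 - 2*1)) - 1640)*(-80728) = ((76 + 2*(21 - 2)) - 1640)*(-80728) = ((76 + 2*19) - 1640)*(-80728) = ((76 + 38) - 1640)*(-80728) = (114 - 1640)*(-80728) = -1526*(-80728) = 123190928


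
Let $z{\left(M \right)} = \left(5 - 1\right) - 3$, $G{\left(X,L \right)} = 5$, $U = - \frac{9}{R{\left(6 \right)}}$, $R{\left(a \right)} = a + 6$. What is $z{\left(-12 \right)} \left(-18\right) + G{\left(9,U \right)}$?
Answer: $-13$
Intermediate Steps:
$R{\left(a \right)} = 6 + a$
$U = - \frac{3}{4}$ ($U = - \frac{9}{6 + 6} = - \frac{9}{12} = \left(-9\right) \frac{1}{12} = - \frac{3}{4} \approx -0.75$)
$z{\left(M \right)} = 1$ ($z{\left(M \right)} = 4 - 3 = 1$)
$z{\left(-12 \right)} \left(-18\right) + G{\left(9,U \right)} = 1 \left(-18\right) + 5 = -18 + 5 = -13$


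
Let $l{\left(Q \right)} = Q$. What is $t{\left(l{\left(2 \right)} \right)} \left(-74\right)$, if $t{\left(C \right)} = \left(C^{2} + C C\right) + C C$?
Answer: $-888$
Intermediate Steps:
$t{\left(C \right)} = 3 C^{2}$ ($t{\left(C \right)} = \left(C^{2} + C^{2}\right) + C^{2} = 2 C^{2} + C^{2} = 3 C^{2}$)
$t{\left(l{\left(2 \right)} \right)} \left(-74\right) = 3 \cdot 2^{2} \left(-74\right) = 3 \cdot 4 \left(-74\right) = 12 \left(-74\right) = -888$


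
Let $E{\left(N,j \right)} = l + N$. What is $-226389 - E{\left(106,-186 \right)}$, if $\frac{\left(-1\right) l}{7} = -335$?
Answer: $-228840$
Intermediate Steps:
$l = 2345$ ($l = \left(-7\right) \left(-335\right) = 2345$)
$E{\left(N,j \right)} = 2345 + N$
$-226389 - E{\left(106,-186 \right)} = -226389 - \left(2345 + 106\right) = -226389 - 2451 = -228840$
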